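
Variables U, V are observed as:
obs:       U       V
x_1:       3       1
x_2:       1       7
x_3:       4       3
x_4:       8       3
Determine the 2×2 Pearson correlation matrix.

Step 1 — column means:
  mean(U) = (3 + 1 + 4 + 8) / 4 = 16/4 = 4
  mean(V) = (1 + 7 + 3 + 3) / 4 = 14/4 = 3.5

Step 2 — sample variances and covariances s[i,j] = (1/(n-1)) · Σ_k (x_{k,i} - mean_i) · (x_{k,j} - mean_j), with n-1 = 3:
  s[U,U] = ((-1)·(-1) + (-3)·(-3) + (0)·(0) + (4)·(4)) / 3 = 26/3 = 8.6667
  s[U,V] = ((-1)·(-2.5) + (-3)·(3.5) + (0)·(-0.5) + (4)·(-0.5)) / 3 = -10/3 = -3.3333
  s[V,V] = ((-2.5)·(-2.5) + (3.5)·(3.5) + (-0.5)·(-0.5) + (-0.5)·(-0.5)) / 3 = 19/3 = 6.3333
  Sample standard deviations s_i = √(s[i,i]):
  s(U) = √(8.6667) = 2.9439
  s(V) = √(6.3333) = 2.5166

Step 3 — r_{ij} = s_{ij} / (s_i · s_j):
  r[U,U] = 1 (diagonal).
  r[U,V] = -3.3333 / (2.9439 · 2.5166) = -3.3333 / 7.4087 = -0.4499
  r[V,V] = 1 (diagonal).

R is symmetric with unit diagonal. Assembling:

R = [[1, -0.4499],
 [-0.4499, 1]]


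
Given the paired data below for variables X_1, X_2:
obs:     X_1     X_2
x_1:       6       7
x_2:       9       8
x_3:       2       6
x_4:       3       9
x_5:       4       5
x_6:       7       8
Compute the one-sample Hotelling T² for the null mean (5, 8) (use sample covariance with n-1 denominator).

Step 1 — sample mean vector:
  mean(X_1) = (6 + 9 + 2 + 3 + 4 + 7) / 6 = 31/6 = 5.1667
  mean(X_2) = (7 + 8 + 6 + 9 + 5 + 8) / 6 = 43/6 = 7.1667
  x̄ = (5.1667, 7.1667),  deviation x̄ - mu_0 = (5.1667, 7.1667) - (5, 8) = (0.1667, -0.8333).

Step 2 — sample covariance matrix, S[i,j] = (1/(n-1)) · Σ_k (x_{k,i} - mean_i) · (x_{k,j} - mean_j), divisor n-1 = 5:
  S[X_1,X_1] = ((0.8333)·(0.8333) + (3.8333)·(3.8333) + (-3.1667)·(-3.1667) + (-2.1667)·(-2.1667) + (-1.1667)·(-1.1667) + (1.8333)·(1.8333)) / 5 = 34.8333/5 = 6.9667
  S[X_1,X_2] = ((0.8333)·(-0.1667) + (3.8333)·(0.8333) + (-3.1667)·(-1.1667) + (-2.1667)·(1.8333) + (-1.1667)·(-2.1667) + (1.8333)·(0.8333)) / 5 = 6.8333/5 = 1.3667
  S[X_2,X_2] = ((-0.1667)·(-0.1667) + (0.8333)·(0.8333) + (-1.1667)·(-1.1667) + (1.8333)·(1.8333) + (-2.1667)·(-2.1667) + (0.8333)·(0.8333)) / 5 = 10.8333/5 = 2.1667
  S = [[6.9667, 1.3667],
 [1.3667, 2.1667]].

Step 3 — invert S. det(S) = 6.9667·2.1667 - (1.3667)² = 13.2267.
  S^{-1} = (1/det) · [[d, -b], [-b, a]] = [[0.1638, -0.1033],
 [-0.1033, 0.5267]].

Step 4 — quadratic form (x̄ - mu_0)^T · S^{-1} · (x̄ - mu_0):
  S^{-1} · (x̄ - mu_0) = (0.1134, -0.4561),
  (x̄ - mu_0)^T · [...] = (0.1667)·(0.1134) + (-0.8333)·(-0.4561) = 0.399.

Step 5 — scale by n: T² = 6 · 0.399 = 2.3942.

T² ≈ 2.3942


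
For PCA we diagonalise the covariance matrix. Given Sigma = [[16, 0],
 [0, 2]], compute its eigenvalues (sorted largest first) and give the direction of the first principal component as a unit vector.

Step 1 — characteristic polynomial of 2×2 Sigma:
  det(Sigma - λI) = λ² - trace · λ + det = 0.
  trace = 16 + 2 = 18, det = 16·2 - (0)² = 32.
Step 2 — discriminant:
  Δ = trace² - 4·det = 324 - 128 = 196.
Step 3 — eigenvalues:
  λ = (trace ± √Δ)/2 = (18 ± 14)/2,
  λ_1 = 16,  λ_2 = 2.

Step 4 — unit eigenvector for λ_1: Sigma is diagonal, so its eigenvectors are the coordinate axes. λ_1 = 16 is the diagonal entry on the first coordinate axis, hence
  v_1 = (1, 0) (||v_1|| = 1).

λ_1 = 16,  λ_2 = 2;  v_1 ≈ (1, 0)


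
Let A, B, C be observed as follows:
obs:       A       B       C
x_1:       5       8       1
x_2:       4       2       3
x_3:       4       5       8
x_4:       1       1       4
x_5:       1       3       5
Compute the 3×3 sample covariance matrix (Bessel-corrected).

Step 1 — column means:
  mean(A) = (5 + 4 + 4 + 1 + 1) / 5 = 15/5 = 3
  mean(B) = (8 + 2 + 5 + 1 + 3) / 5 = 19/5 = 3.8
  mean(C) = (1 + 3 + 8 + 4 + 5) / 5 = 21/5 = 4.2

Step 2 — sample covariance S[i,j] = (1/(n-1)) · Σ_k (x_{k,i} - mean_i) · (x_{k,j} - mean_j), with n-1 = 4.
  S[A,A] = ((2)·(2) + (1)·(1) + (1)·(1) + (-2)·(-2) + (-2)·(-2)) / 4 = 14/4 = 3.5
  S[A,B] = ((2)·(4.2) + (1)·(-1.8) + (1)·(1.2) + (-2)·(-2.8) + (-2)·(-0.8)) / 4 = 15/4 = 3.75
  S[A,C] = ((2)·(-3.2) + (1)·(-1.2) + (1)·(3.8) + (-2)·(-0.2) + (-2)·(0.8)) / 4 = -5/4 = -1.25
  S[B,B] = ((4.2)·(4.2) + (-1.8)·(-1.8) + (1.2)·(1.2) + (-2.8)·(-2.8) + (-0.8)·(-0.8)) / 4 = 30.8/4 = 7.7
  S[B,C] = ((4.2)·(-3.2) + (-1.8)·(-1.2) + (1.2)·(3.8) + (-2.8)·(-0.2) + (-0.8)·(0.8)) / 4 = -6.8/4 = -1.7
  S[C,C] = ((-3.2)·(-3.2) + (-1.2)·(-1.2) + (3.8)·(3.8) + (-0.2)·(-0.2) + (0.8)·(0.8)) / 4 = 26.8/4 = 6.7

S is symmetric (S[j,i] = S[i,j]). Assembling:

S = [[3.5, 3.75, -1.25],
 [3.75, 7.7, -1.7],
 [-1.25, -1.7, 6.7]]


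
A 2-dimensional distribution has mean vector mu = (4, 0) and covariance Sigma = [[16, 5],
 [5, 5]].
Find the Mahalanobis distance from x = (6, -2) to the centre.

Step 1 — centre the observation: (x - mu) = (2, -2).

Step 2 — invert Sigma. det(Sigma) = 16·5 - (5)² = 55.
  Sigma^{-1} = (1/det) · [[d, -b], [-b, a]] = [[0.0909, -0.0909],
 [-0.0909, 0.2909]].

Step 3 — form the quadratic (x - mu)^T · Sigma^{-1} · (x - mu):
  Sigma^{-1} · (x - mu) = (0.3636, -0.7636).
  (x - mu)^T · [Sigma^{-1} · (x - mu)] = (2)·(0.3636) + (-2)·(-0.7636) = 2.2545.

Step 4 — take square root: d = √(2.2545) ≈ 1.5015.

d(x, mu) = √(2.2545) ≈ 1.5015


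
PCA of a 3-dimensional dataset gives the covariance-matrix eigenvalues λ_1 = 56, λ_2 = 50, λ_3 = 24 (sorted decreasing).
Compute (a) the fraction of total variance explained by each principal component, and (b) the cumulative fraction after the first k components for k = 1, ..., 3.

Step 1 — total variance = trace(Sigma) = Σ λ_i = 56 + 50 + 24 = 130.

Step 2 — fraction explained by component i = λ_i / Σ λ:
  PC1: 56/130 = 0.4308
  PC2: 50/130 = 0.3846
  PC3: 24/130 = 0.1846

Step 3 — cumulative fraction after k components = (λ_1 + ... + λ_k) / Σ λ:
  k = 1: 56/130 = 0.4308
  k = 2: (56 + 50)/130 = 106/130 = 0.8154
  k = 3: (56 + 50 + 24)/130 = 130/130 = 1

Summary (fraction, with percent):

explained: PC1 0.4308 (43.08%), PC2 0.3846 (38.46%), PC3 0.1846 (18.46%);  cumulative: 0.4308, 0.8154, 1


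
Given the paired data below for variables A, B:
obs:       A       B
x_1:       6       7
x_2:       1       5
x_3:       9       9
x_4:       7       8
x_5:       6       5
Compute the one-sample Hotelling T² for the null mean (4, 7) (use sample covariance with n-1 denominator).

Step 1 — sample mean vector:
  mean(A) = (6 + 1 + 9 + 7 + 6) / 5 = 29/5 = 5.8
  mean(B) = (7 + 5 + 9 + 8 + 5) / 5 = 34/5 = 6.8
  x̄ = (5.8, 6.8),  deviation x̄ - mu_0 = (5.8, 6.8) - (4, 7) = (1.8, -0.2).

Step 2 — sample covariance matrix, S[i,j] = (1/(n-1)) · Σ_k (x_{k,i} - mean_i) · (x_{k,j} - mean_j), divisor n-1 = 4:
  S[A,A] = ((0.2)·(0.2) + (-4.8)·(-4.8) + (3.2)·(3.2) + (1.2)·(1.2) + (0.2)·(0.2)) / 4 = 34.8/4 = 8.7
  S[A,B] = ((0.2)·(0.2) + (-4.8)·(-1.8) + (3.2)·(2.2) + (1.2)·(1.2) + (0.2)·(-1.8)) / 4 = 16.8/4 = 4.2
  S[B,B] = ((0.2)·(0.2) + (-1.8)·(-1.8) + (2.2)·(2.2) + (1.2)·(1.2) + (-1.8)·(-1.8)) / 4 = 12.8/4 = 3.2
  S = [[8.7, 4.2],
 [4.2, 3.2]].

Step 3 — invert S. det(S) = 8.7·3.2 - (4.2)² = 10.2.
  S^{-1} = (1/det) · [[d, -b], [-b, a]] = [[0.3137, -0.4118],
 [-0.4118, 0.8529]].

Step 4 — quadratic form (x̄ - mu_0)^T · S^{-1} · (x̄ - mu_0):
  S^{-1} · (x̄ - mu_0) = (0.6471, -0.9118),
  (x̄ - mu_0)^T · [...] = (1.8)·(0.6471) + (-0.2)·(-0.9118) = 1.3471.

Step 5 — scale by n: T² = 5 · 1.3471 = 6.7353.

T² ≈ 6.7353


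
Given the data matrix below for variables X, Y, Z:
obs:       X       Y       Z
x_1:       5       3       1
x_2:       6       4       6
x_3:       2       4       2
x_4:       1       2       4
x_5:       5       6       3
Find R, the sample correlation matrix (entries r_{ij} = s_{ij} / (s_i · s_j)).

Step 1 — column means:
  mean(X) = (5 + 6 + 2 + 1 + 5) / 5 = 19/5 = 3.8
  mean(Y) = (3 + 4 + 4 + 2 + 6) / 5 = 19/5 = 3.8
  mean(Z) = (1 + 6 + 2 + 4 + 3) / 5 = 16/5 = 3.2

Step 2 — sample variances and covariances s[i,j] = (1/(n-1)) · Σ_k (x_{k,i} - mean_i) · (x_{k,j} - mean_j), with n-1 = 4:
  s[X,X] = ((1.2)·(1.2) + (2.2)·(2.2) + (-1.8)·(-1.8) + (-2.8)·(-2.8) + (1.2)·(1.2)) / 4 = 18.8/4 = 4.7
  s[X,Y] = ((1.2)·(-0.8) + (2.2)·(0.2) + (-1.8)·(0.2) + (-2.8)·(-1.8) + (1.2)·(2.2)) / 4 = 6.8/4 = 1.7
  s[X,Z] = ((1.2)·(-2.2) + (2.2)·(2.8) + (-1.8)·(-1.2) + (-2.8)·(0.8) + (1.2)·(-0.2)) / 4 = 3.2/4 = 0.8
  s[Y,Y] = ((-0.8)·(-0.8) + (0.2)·(0.2) + (0.2)·(0.2) + (-1.8)·(-1.8) + (2.2)·(2.2)) / 4 = 8.8/4 = 2.2
  s[Y,Z] = ((-0.8)·(-2.2) + (0.2)·(2.8) + (0.2)·(-1.2) + (-1.8)·(0.8) + (2.2)·(-0.2)) / 4 = 0.2/4 = 0.05
  s[Z,Z] = ((-2.2)·(-2.2) + (2.8)·(2.8) + (-1.2)·(-1.2) + (0.8)·(0.8) + (-0.2)·(-0.2)) / 4 = 14.8/4 = 3.7
  Sample standard deviations s_i = √(s[i,i]):
  s(X) = √(4.7) = 2.1679
  s(Y) = √(2.2) = 1.4832
  s(Z) = √(3.7) = 1.9235

Step 3 — r_{ij} = s_{ij} / (s_i · s_j):
  r[X,X] = 1 (diagonal).
  r[X,Y] = 1.7 / (2.1679 · 1.4832) = 1.7 / 3.2156 = 0.5287
  r[X,Z] = 0.8 / (2.1679 · 1.9235) = 0.8 / 4.1701 = 0.1918
  r[Y,Y] = 1 (diagonal).
  r[Y,Z] = 0.05 / (1.4832 · 1.9235) = 0.05 / 2.8531 = 0.0175
  r[Z,Z] = 1 (diagonal).

R is symmetric with unit diagonal. Assembling:

R = [[1, 0.5287, 0.1918],
 [0.5287, 1, 0.0175],
 [0.1918, 0.0175, 1]]


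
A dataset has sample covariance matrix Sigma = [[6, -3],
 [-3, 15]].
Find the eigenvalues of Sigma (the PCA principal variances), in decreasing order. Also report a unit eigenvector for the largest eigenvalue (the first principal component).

Step 1 — characteristic polynomial of 2×2 Sigma:
  det(Sigma - λI) = λ² - trace · λ + det = 0.
  trace = 6 + 15 = 21, det = 6·15 - (-3)² = 81.
Step 2 — discriminant:
  Δ = trace² - 4·det = 441 - 324 = 117.
Step 3 — eigenvalues:
  λ = (trace ± √Δ)/2 = (21 ± 10.8167)/2,
  λ_1 = 15.9083,  λ_2 = 5.0917.

Step 4 — unit eigenvector for λ_1: solve (Sigma - λ_1 I)v = 0. First row:
  (6 - 15.9083)·v_x + (-3)·v_y = 0, i.e. (-9.9083)·v_x + (-3)·v_y = 0,
  so v ∝ (b, λ_1 - a) = (-3, 9.9083); multiply by -1 so the first entry is positive: u = (3, -9.9083).
  ||u|| = √((3)² + (-9.9083)²) = √(107.1749) ≈ 10.3525,
  v_1 = u/||u|| ≈ (0.2898, -0.9571) (||v_1|| = 1).

λ_1 = 15.9083,  λ_2 = 5.0917;  v_1 ≈ (0.2898, -0.9571)


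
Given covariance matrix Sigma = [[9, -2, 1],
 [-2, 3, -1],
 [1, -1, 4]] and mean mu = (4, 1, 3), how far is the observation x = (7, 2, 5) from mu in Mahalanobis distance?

Step 1 — centre the observation: (x - mu) = (3, 1, 2).

Step 2 — invert Sigma (cofactor / det for 3×3, or solve directly):
  Sigma^{-1} = [[0.131, 0.0833, -0.0119],
 [0.0833, 0.4167, 0.0833],
 [-0.0119, 0.0833, 0.2738]].

Step 3 — form the quadratic (x - mu)^T · Sigma^{-1} · (x - mu):
  Sigma^{-1} · (x - mu) = (0.4524, 0.8333, 0.5952).
  (x - mu)^T · [Sigma^{-1} · (x - mu)] = (3)·(0.4524) + (1)·(0.8333) + (2)·(0.5952) = 3.381.

Step 4 — take square root: d = √(3.381) ≈ 1.8387.

d(x, mu) = √(3.381) ≈ 1.8387


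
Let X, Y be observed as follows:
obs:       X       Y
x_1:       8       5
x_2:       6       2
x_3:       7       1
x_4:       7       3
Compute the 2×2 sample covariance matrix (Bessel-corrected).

Step 1 — column means:
  mean(X) = (8 + 6 + 7 + 7) / 4 = 28/4 = 7
  mean(Y) = (5 + 2 + 1 + 3) / 4 = 11/4 = 2.75

Step 2 — sample covariance S[i,j] = (1/(n-1)) · Σ_k (x_{k,i} - mean_i) · (x_{k,j} - mean_j), with n-1 = 3.
  S[X,X] = ((1)·(1) + (-1)·(-1) + (0)·(0) + (0)·(0)) / 3 = 2/3 = 0.6667
  S[X,Y] = ((1)·(2.25) + (-1)·(-0.75) + (0)·(-1.75) + (0)·(0.25)) / 3 = 3/3 = 1
  S[Y,Y] = ((2.25)·(2.25) + (-0.75)·(-0.75) + (-1.75)·(-1.75) + (0.25)·(0.25)) / 3 = 8.75/3 = 2.9167

S is symmetric (S[j,i] = S[i,j]). Assembling:

S = [[0.6667, 1],
 [1, 2.9167]]


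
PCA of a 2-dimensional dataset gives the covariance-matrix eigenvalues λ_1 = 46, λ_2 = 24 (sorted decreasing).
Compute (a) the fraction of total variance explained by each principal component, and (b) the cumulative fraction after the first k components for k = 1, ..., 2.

Step 1 — total variance = trace(Sigma) = Σ λ_i = 46 + 24 = 70.

Step 2 — fraction explained by component i = λ_i / Σ λ:
  PC1: 46/70 = 0.6571
  PC2: 24/70 = 0.3429

Step 3 — cumulative fraction after k components = (λ_1 + ... + λ_k) / Σ λ:
  k = 1: 46/70 = 0.6571
  k = 2: (46 + 24)/70 = 70/70 = 1

Summary (fraction, with percent):

explained: PC1 0.6571 (65.71%), PC2 0.3429 (34.29%);  cumulative: 0.6571, 1


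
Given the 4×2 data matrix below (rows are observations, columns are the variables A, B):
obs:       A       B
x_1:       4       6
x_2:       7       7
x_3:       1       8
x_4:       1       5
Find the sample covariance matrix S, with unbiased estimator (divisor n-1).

Step 1 — column means:
  mean(A) = (4 + 7 + 1 + 1) / 4 = 13/4 = 3.25
  mean(B) = (6 + 7 + 8 + 5) / 4 = 26/4 = 6.5

Step 2 — sample covariance S[i,j] = (1/(n-1)) · Σ_k (x_{k,i} - mean_i) · (x_{k,j} - mean_j), with n-1 = 3.
  S[A,A] = ((0.75)·(0.75) + (3.75)·(3.75) + (-2.25)·(-2.25) + (-2.25)·(-2.25)) / 3 = 24.75/3 = 8.25
  S[A,B] = ((0.75)·(-0.5) + (3.75)·(0.5) + (-2.25)·(1.5) + (-2.25)·(-1.5)) / 3 = 1.5/3 = 0.5
  S[B,B] = ((-0.5)·(-0.5) + (0.5)·(0.5) + (1.5)·(1.5) + (-1.5)·(-1.5)) / 3 = 5/3 = 1.6667

S is symmetric (S[j,i] = S[i,j]). Assembling:

S = [[8.25, 0.5],
 [0.5, 1.6667]]


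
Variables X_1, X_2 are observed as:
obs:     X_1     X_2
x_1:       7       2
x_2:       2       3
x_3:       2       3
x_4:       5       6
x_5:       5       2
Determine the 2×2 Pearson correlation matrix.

Step 1 — column means:
  mean(X_1) = (7 + 2 + 2 + 5 + 5) / 5 = 21/5 = 4.2
  mean(X_2) = (2 + 3 + 3 + 6 + 2) / 5 = 16/5 = 3.2

Step 2 — sample variances and covariances s[i,j] = (1/(n-1)) · Σ_k (x_{k,i} - mean_i) · (x_{k,j} - mean_j), with n-1 = 4:
  s[X_1,X_1] = ((2.8)·(2.8) + (-2.2)·(-2.2) + (-2.2)·(-2.2) + (0.8)·(0.8) + (0.8)·(0.8)) / 4 = 18.8/4 = 4.7
  s[X_1,X_2] = ((2.8)·(-1.2) + (-2.2)·(-0.2) + (-2.2)·(-0.2) + (0.8)·(2.8) + (0.8)·(-1.2)) / 4 = -1.2/4 = -0.3
  s[X_2,X_2] = ((-1.2)·(-1.2) + (-0.2)·(-0.2) + (-0.2)·(-0.2) + (2.8)·(2.8) + (-1.2)·(-1.2)) / 4 = 10.8/4 = 2.7
  Sample standard deviations s_i = √(s[i,i]):
  s(X_1) = √(4.7) = 2.1679
  s(X_2) = √(2.7) = 1.6432

Step 3 — r_{ij} = s_{ij} / (s_i · s_j):
  r[X_1,X_1] = 1 (diagonal).
  r[X_1,X_2] = -0.3 / (2.1679 · 1.6432) = -0.3 / 3.5623 = -0.0842
  r[X_2,X_2] = 1 (diagonal).

R is symmetric with unit diagonal. Assembling:

R = [[1, -0.0842],
 [-0.0842, 1]]


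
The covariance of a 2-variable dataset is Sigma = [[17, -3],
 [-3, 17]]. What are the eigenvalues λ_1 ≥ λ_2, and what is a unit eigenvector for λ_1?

Step 1 — characteristic polynomial of 2×2 Sigma:
  det(Sigma - λI) = λ² - trace · λ + det = 0.
  trace = 17 + 17 = 34, det = 17·17 - (-3)² = 280.
Step 2 — discriminant:
  Δ = trace² - 4·det = 1156 - 1120 = 36.
Step 3 — eigenvalues:
  λ = (trace ± √Δ)/2 = (34 ± 6)/2,
  λ_1 = 20,  λ_2 = 14.

Step 4 — unit eigenvector for λ_1: solve (Sigma - λ_1 I)v = 0. First row:
  (17 - 20)·v_x + (-3)·v_y = 0, i.e. (-3)·v_x + (-3)·v_y = 0,
  so v ∝ (b, λ_1 - a) = (-3, 3); multiply by -1 so the first entry is positive: u = (3, -3).
  ||u|| = √((3)² + (-3)²) = √(18) ≈ 4.2426,
  v_1 = u/||u|| ≈ (0.7071, -0.7071) (||v_1|| = 1).

λ_1 = 20,  λ_2 = 14;  v_1 ≈ (0.7071, -0.7071)


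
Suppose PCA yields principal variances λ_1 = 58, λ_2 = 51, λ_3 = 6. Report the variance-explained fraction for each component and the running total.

Step 1 — total variance = trace(Sigma) = Σ λ_i = 58 + 51 + 6 = 115.

Step 2 — fraction explained by component i = λ_i / Σ λ:
  PC1: 58/115 = 0.5043
  PC2: 51/115 = 0.4435
  PC3: 6/115 = 0.0522

Step 3 — cumulative fraction after k components = (λ_1 + ... + λ_k) / Σ λ:
  k = 1: 58/115 = 0.5043
  k = 2: (58 + 51)/115 = 109/115 = 0.9478
  k = 3: (58 + 51 + 6)/115 = 115/115 = 1

Summary (fraction, with percent):

explained: PC1 0.5043 (50.43%), PC2 0.4435 (44.35%), PC3 0.0522 (5.22%);  cumulative: 0.5043, 0.9478, 1


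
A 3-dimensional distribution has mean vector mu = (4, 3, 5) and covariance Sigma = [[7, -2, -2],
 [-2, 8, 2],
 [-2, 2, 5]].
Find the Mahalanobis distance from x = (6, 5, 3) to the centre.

Step 1 — centre the observation: (x - mu) = (2, 2, -2).

Step 2 — invert Sigma (cofactor / det for 3×3, or solve directly):
  Sigma^{-1} = [[0.1667, 0.0278, 0.0556],
 [0.0278, 0.1435, -0.0463],
 [0.0556, -0.0463, 0.2407]].

Step 3 — form the quadratic (x - mu)^T · Sigma^{-1} · (x - mu):
  Sigma^{-1} · (x - mu) = (0.2778, 0.4352, -0.463).
  (x - mu)^T · [Sigma^{-1} · (x - mu)] = (2)·(0.2778) + (2)·(0.4352) + (-2)·(-0.463) = 2.3519.

Step 4 — take square root: d = √(2.3519) ≈ 1.5336.

d(x, mu) = √(2.3519) ≈ 1.5336


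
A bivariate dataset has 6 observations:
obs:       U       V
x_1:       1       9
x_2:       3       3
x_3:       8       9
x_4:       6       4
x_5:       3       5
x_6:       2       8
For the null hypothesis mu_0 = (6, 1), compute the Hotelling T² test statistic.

Step 1 — sample mean vector:
  mean(U) = (1 + 3 + 8 + 6 + 3 + 2) / 6 = 23/6 = 3.8333
  mean(V) = (9 + 3 + 9 + 4 + 5 + 8) / 6 = 38/6 = 6.3333
  x̄ = (3.8333, 6.3333),  deviation x̄ - mu_0 = (3.8333, 6.3333) - (6, 1) = (-2.1667, 5.3333).

Step 2 — sample covariance matrix, S[i,j] = (1/(n-1)) · Σ_k (x_{k,i} - mean_i) · (x_{k,j} - mean_j), divisor n-1 = 5:
  S[U,U] = ((-2.8333)·(-2.8333) + (-0.8333)·(-0.8333) + (4.1667)·(4.1667) + (2.1667)·(2.1667) + (-0.8333)·(-0.8333) + (-1.8333)·(-1.8333)) / 5 = 34.8333/5 = 6.9667
  S[U,V] = ((-2.8333)·(2.6667) + (-0.8333)·(-3.3333) + (4.1667)·(2.6667) + (2.1667)·(-2.3333) + (-0.8333)·(-1.3333) + (-1.8333)·(1.6667)) / 5 = -0.6667/5 = -0.1333
  S[V,V] = ((2.6667)·(2.6667) + (-3.3333)·(-3.3333) + (2.6667)·(2.6667) + (-2.3333)·(-2.3333) + (-1.3333)·(-1.3333) + (1.6667)·(1.6667)) / 5 = 35.3333/5 = 7.0667
  S = [[6.9667, -0.1333],
 [-0.1333, 7.0667]].

Step 3 — invert S. det(S) = 6.9667·7.0667 - (-0.1333)² = 49.2133.
  S^{-1} = (1/det) · [[d, -b], [-b, a]] = [[0.1436, 0.0027],
 [0.0027, 0.1416]].

Step 4 — quadratic form (x̄ - mu_0)^T · S^{-1} · (x̄ - mu_0):
  S^{-1} · (x̄ - mu_0) = (-0.2967, 0.7491),
  (x̄ - mu_0)^T · [...] = (-2.1667)·(-0.2967) + (5.3333)·(0.7491) = 4.6381.

Step 5 — scale by n: T² = 6 · 4.6381 = 27.8285.

T² ≈ 27.8285


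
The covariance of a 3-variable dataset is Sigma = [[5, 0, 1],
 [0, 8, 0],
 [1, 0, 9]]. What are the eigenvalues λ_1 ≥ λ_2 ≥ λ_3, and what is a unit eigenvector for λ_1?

Step 1 — characteristic polynomial p(λ) = det(λI - Sigma) = λ³ - tr·λ² + c_1·λ - det, where tr = trace, c_1 = sum of the principal 2×2 minors, det = det(Sigma):
  tr = 5 + 8 + 9 = 22,
  c_1 = (5·8 - (0)²) + (5·9 - (1)²) + (8·9 - (0)²) = 40 + 44 + 72 = 156,
  det = 5·(8·9 - (0)²) - (0)·((0)·9 - (0)·(1)) + (1)·((0)·(0) - 8·(1)) = 5·(72) - (0)·(0) + (1)·(-8) = 352.
  So p(λ) = λ³ - 22λ² + 156λ - 352.
Step 2 — look for an integer root (rational root theorem: any rational root is an integer divisor of 352). Testing λ = 8:
  p(8) = 512 - 1408 + 1248 - 352 = 0  ✓
  Dividing out (λ - 8): p(λ) = (λ - 8)(λ² - 14λ + 44).
Step 3 — remaining eigenvalues from the quadratic λ² - 14λ + 44 = 0:
  Δ = 14² - 4·44 = 196 - 176 = 20,  λ = (14 ± √20)/2 = (14 ± 4.4721)/2 ≈ 9.2361 or 4.7639.
  Sorted: λ_1 = 9.2361,  λ_2 = 8,  λ_3 = 4.7639  (check: sum = 22 = tr ✓).

Step 4 — unit eigenvector for λ_1 ≈ 9.2361: v spans the null space of (Sigma - λ_1 I), whose rows are
  r_1 = (-4.2361, 0, 1),  r_2 = (0, -1.2361, 0),  r_3 = (1, 0, -0.2361).
  v is orthogonal to every row, so take v ∝ r_1 × r_2 = ((0)·(0) - (1)·(-1.2361), (1)·(0) - (-4.2361)·(0), (-4.2361)·(-1.2361) - (0)·(0)) ≈ (1.2361, 0, 5.2361).
  Let u = (1.2361, 0, 5.2361).
  ||u|| = √((1.2361)² + (0)² + (5.2361)²) = √(28.9443) ≈ 5.38,  v_1 = u/||u|| ≈ (0.2298, 0, 0.9732) (||v_1|| = 1).

λ_1 = 9.2361,  λ_2 = 8,  λ_3 = 4.7639;  v_1 ≈ (0.2298, 0, 0.9732)


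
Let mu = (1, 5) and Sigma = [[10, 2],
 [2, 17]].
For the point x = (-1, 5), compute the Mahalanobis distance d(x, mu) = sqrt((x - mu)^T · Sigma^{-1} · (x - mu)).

Step 1 — centre the observation: (x - mu) = (-2, 0).

Step 2 — invert Sigma. det(Sigma) = 10·17 - (2)² = 166.
  Sigma^{-1} = (1/det) · [[d, -b], [-b, a]] = [[0.1024, -0.012],
 [-0.012, 0.0602]].

Step 3 — form the quadratic (x - mu)^T · Sigma^{-1} · (x - mu):
  Sigma^{-1} · (x - mu) = (-0.2048, 0.0241).
  (x - mu)^T · [Sigma^{-1} · (x - mu)] = (-2)·(-0.2048) + (0)·(0.0241) = 0.4096.

Step 4 — take square root: d = √(0.4096) ≈ 0.64.

d(x, mu) = √(0.4096) ≈ 0.64


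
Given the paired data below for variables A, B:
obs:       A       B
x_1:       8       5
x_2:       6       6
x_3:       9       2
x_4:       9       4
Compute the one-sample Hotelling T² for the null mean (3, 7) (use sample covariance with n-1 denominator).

Step 1 — sample mean vector:
  mean(A) = (8 + 6 + 9 + 9) / 4 = 32/4 = 8
  mean(B) = (5 + 6 + 2 + 4) / 4 = 17/4 = 4.25
  x̄ = (8, 4.25),  deviation x̄ - mu_0 = (8, 4.25) - (3, 7) = (5, -2.75).

Step 2 — sample covariance matrix, S[i,j] = (1/(n-1)) · Σ_k (x_{k,i} - mean_i) · (x_{k,j} - mean_j), divisor n-1 = 3:
  S[A,A] = ((0)·(0) + (-2)·(-2) + (1)·(1) + (1)·(1)) / 3 = 6/3 = 2
  S[A,B] = ((0)·(0.75) + (-2)·(1.75) + (1)·(-2.25) + (1)·(-0.25)) / 3 = -6/3 = -2
  S[B,B] = ((0.75)·(0.75) + (1.75)·(1.75) + (-2.25)·(-2.25) + (-0.25)·(-0.25)) / 3 = 8.75/3 = 2.9167
  S = [[2, -2],
 [-2, 2.9167]].

Step 3 — invert S. det(S) = 2·2.9167 - (-2)² = 1.8333.
  S^{-1} = (1/det) · [[d, -b], [-b, a]] = [[1.5909, 1.0909],
 [1.0909, 1.0909]].

Step 4 — quadratic form (x̄ - mu_0)^T · S^{-1} · (x̄ - mu_0):
  S^{-1} · (x̄ - mu_0) = (4.9545, 2.4545),
  (x̄ - mu_0)^T · [...] = (5)·(4.9545) + (-2.75)·(2.4545) = 18.0227.

Step 5 — scale by n: T² = 4 · 18.0227 = 72.0909.

T² ≈ 72.0909


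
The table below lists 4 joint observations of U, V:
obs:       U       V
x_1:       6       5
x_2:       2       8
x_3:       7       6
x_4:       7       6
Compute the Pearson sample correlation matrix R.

Step 1 — column means:
  mean(U) = (6 + 2 + 7 + 7) / 4 = 22/4 = 5.5
  mean(V) = (5 + 8 + 6 + 6) / 4 = 25/4 = 6.25

Step 2 — sample variances and covariances s[i,j] = (1/(n-1)) · Σ_k (x_{k,i} - mean_i) · (x_{k,j} - mean_j), with n-1 = 3:
  s[U,U] = ((0.5)·(0.5) + (-3.5)·(-3.5) + (1.5)·(1.5) + (1.5)·(1.5)) / 3 = 17/3 = 5.6667
  s[U,V] = ((0.5)·(-1.25) + (-3.5)·(1.75) + (1.5)·(-0.25) + (1.5)·(-0.25)) / 3 = -7.5/3 = -2.5
  s[V,V] = ((-1.25)·(-1.25) + (1.75)·(1.75) + (-0.25)·(-0.25) + (-0.25)·(-0.25)) / 3 = 4.75/3 = 1.5833
  Sample standard deviations s_i = √(s[i,i]):
  s(U) = √(5.6667) = 2.3805
  s(V) = √(1.5833) = 1.2583

Step 3 — r_{ij} = s_{ij} / (s_i · s_j):
  r[U,U] = 1 (diagonal).
  r[U,V] = -2.5 / (2.3805 · 1.2583) = -2.5 / 2.9954 = -0.8346
  r[V,V] = 1 (diagonal).

R is symmetric with unit diagonal. Assembling:

R = [[1, -0.8346],
 [-0.8346, 1]]


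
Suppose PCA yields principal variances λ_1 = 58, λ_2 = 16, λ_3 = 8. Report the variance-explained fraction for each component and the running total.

Step 1 — total variance = trace(Sigma) = Σ λ_i = 58 + 16 + 8 = 82.

Step 2 — fraction explained by component i = λ_i / Σ λ:
  PC1: 58/82 = 0.7073
  PC2: 16/82 = 0.1951
  PC3: 8/82 = 0.0976

Step 3 — cumulative fraction after k components = (λ_1 + ... + λ_k) / Σ λ:
  k = 1: 58/82 = 0.7073
  k = 2: (58 + 16)/82 = 74/82 = 0.9024
  k = 3: (58 + 16 + 8)/82 = 82/82 = 1

Summary (fraction, with percent):

explained: PC1 0.7073 (70.73%), PC2 0.1951 (19.51%), PC3 0.0976 (9.76%);  cumulative: 0.7073, 0.9024, 1


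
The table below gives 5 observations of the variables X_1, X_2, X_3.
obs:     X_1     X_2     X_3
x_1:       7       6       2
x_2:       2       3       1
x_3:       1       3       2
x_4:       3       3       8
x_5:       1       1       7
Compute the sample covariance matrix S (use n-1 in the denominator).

Step 1 — column means:
  mean(X_1) = (7 + 2 + 1 + 3 + 1) / 5 = 14/5 = 2.8
  mean(X_2) = (6 + 3 + 3 + 3 + 1) / 5 = 16/5 = 3.2
  mean(X_3) = (2 + 1 + 2 + 8 + 7) / 5 = 20/5 = 4

Step 2 — sample covariance S[i,j] = (1/(n-1)) · Σ_k (x_{k,i} - mean_i) · (x_{k,j} - mean_j), with n-1 = 4.
  S[X_1,X_1] = ((4.2)·(4.2) + (-0.8)·(-0.8) + (-1.8)·(-1.8) + (0.2)·(0.2) + (-1.8)·(-1.8)) / 4 = 24.8/4 = 6.2
  S[X_1,X_2] = ((4.2)·(2.8) + (-0.8)·(-0.2) + (-1.8)·(-0.2) + (0.2)·(-0.2) + (-1.8)·(-2.2)) / 4 = 16.2/4 = 4.05
  S[X_1,X_3] = ((4.2)·(-2) + (-0.8)·(-3) + (-1.8)·(-2) + (0.2)·(4) + (-1.8)·(3)) / 4 = -7/4 = -1.75
  S[X_2,X_2] = ((2.8)·(2.8) + (-0.2)·(-0.2) + (-0.2)·(-0.2) + (-0.2)·(-0.2) + (-2.2)·(-2.2)) / 4 = 12.8/4 = 3.2
  S[X_2,X_3] = ((2.8)·(-2) + (-0.2)·(-3) + (-0.2)·(-2) + (-0.2)·(4) + (-2.2)·(3)) / 4 = -12/4 = -3
  S[X_3,X_3] = ((-2)·(-2) + (-3)·(-3) + (-2)·(-2) + (4)·(4) + (3)·(3)) / 4 = 42/4 = 10.5

S is symmetric (S[j,i] = S[i,j]). Assembling:

S = [[6.2, 4.05, -1.75],
 [4.05, 3.2, -3],
 [-1.75, -3, 10.5]]


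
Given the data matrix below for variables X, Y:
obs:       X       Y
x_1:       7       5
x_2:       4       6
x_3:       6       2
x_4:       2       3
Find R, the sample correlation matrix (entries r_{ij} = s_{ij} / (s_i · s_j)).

Step 1 — column means:
  mean(X) = (7 + 4 + 6 + 2) / 4 = 19/4 = 4.75
  mean(Y) = (5 + 6 + 2 + 3) / 4 = 16/4 = 4

Step 2 — sample variances and covariances s[i,j] = (1/(n-1)) · Σ_k (x_{k,i} - mean_i) · (x_{k,j} - mean_j), with n-1 = 3:
  s[X,X] = ((2.25)·(2.25) + (-0.75)·(-0.75) + (1.25)·(1.25) + (-2.75)·(-2.75)) / 3 = 14.75/3 = 4.9167
  s[X,Y] = ((2.25)·(1) + (-0.75)·(2) + (1.25)·(-2) + (-2.75)·(-1)) / 3 = 1/3 = 0.3333
  s[Y,Y] = ((1)·(1) + (2)·(2) + (-2)·(-2) + (-1)·(-1)) / 3 = 10/3 = 3.3333
  Sample standard deviations s_i = √(s[i,i]):
  s(X) = √(4.9167) = 2.2174
  s(Y) = √(3.3333) = 1.8257

Step 3 — r_{ij} = s_{ij} / (s_i · s_j):
  r[X,X] = 1 (diagonal).
  r[X,Y] = 0.3333 / (2.2174 · 1.8257) = 0.3333 / 4.0483 = 0.0823
  r[Y,Y] = 1 (diagonal).

R is symmetric with unit diagonal. Assembling:

R = [[1, 0.0823],
 [0.0823, 1]]


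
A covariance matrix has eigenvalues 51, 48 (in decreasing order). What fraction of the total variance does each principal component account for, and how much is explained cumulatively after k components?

Step 1 — total variance = trace(Sigma) = Σ λ_i = 51 + 48 = 99.

Step 2 — fraction explained by component i = λ_i / Σ λ:
  PC1: 51/99 = 0.5152
  PC2: 48/99 = 0.4848

Step 3 — cumulative fraction after k components = (λ_1 + ... + λ_k) / Σ λ:
  k = 1: 51/99 = 0.5152
  k = 2: (51 + 48)/99 = 99/99 = 1

Summary (fraction, with percent):

explained: PC1 0.5152 (51.52%), PC2 0.4848 (48.48%);  cumulative: 0.5152, 1


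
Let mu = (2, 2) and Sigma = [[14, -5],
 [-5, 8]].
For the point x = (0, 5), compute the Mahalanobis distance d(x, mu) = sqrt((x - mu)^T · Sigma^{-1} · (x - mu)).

Step 1 — centre the observation: (x - mu) = (-2, 3).

Step 2 — invert Sigma. det(Sigma) = 14·8 - (-5)² = 87.
  Sigma^{-1} = (1/det) · [[d, -b], [-b, a]] = [[0.092, 0.0575],
 [0.0575, 0.1609]].

Step 3 — form the quadratic (x - mu)^T · Sigma^{-1} · (x - mu):
  Sigma^{-1} · (x - mu) = (-0.0115, 0.3678).
  (x - mu)^T · [Sigma^{-1} · (x - mu)] = (-2)·(-0.0115) + (3)·(0.3678) = 1.1264.

Step 4 — take square root: d = √(1.1264) ≈ 1.0613.

d(x, mu) = √(1.1264) ≈ 1.0613


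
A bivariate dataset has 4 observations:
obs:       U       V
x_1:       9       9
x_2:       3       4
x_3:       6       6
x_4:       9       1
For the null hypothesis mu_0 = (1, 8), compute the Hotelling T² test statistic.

Step 1 — sample mean vector:
  mean(U) = (9 + 3 + 6 + 9) / 4 = 27/4 = 6.75
  mean(V) = (9 + 4 + 6 + 1) / 4 = 20/4 = 5
  x̄ = (6.75, 5),  deviation x̄ - mu_0 = (6.75, 5) - (1, 8) = (5.75, -3).

Step 2 — sample covariance matrix, S[i,j] = (1/(n-1)) · Σ_k (x_{k,i} - mean_i) · (x_{k,j} - mean_j), divisor n-1 = 3:
  S[U,U] = ((2.25)·(2.25) + (-3.75)·(-3.75) + (-0.75)·(-0.75) + (2.25)·(2.25)) / 3 = 24.75/3 = 8.25
  S[U,V] = ((2.25)·(4) + (-3.75)·(-1) + (-0.75)·(1) + (2.25)·(-4)) / 3 = 3/3 = 1
  S[V,V] = ((4)·(4) + (-1)·(-1) + (1)·(1) + (-4)·(-4)) / 3 = 34/3 = 11.3333
  S = [[8.25, 1],
 [1, 11.3333]].

Step 3 — invert S. det(S) = 8.25·11.3333 - (1)² = 92.5.
  S^{-1} = (1/det) · [[d, -b], [-b, a]] = [[0.1225, -0.0108],
 [-0.0108, 0.0892]].

Step 4 — quadratic form (x̄ - mu_0)^T · S^{-1} · (x̄ - mu_0):
  S^{-1} · (x̄ - mu_0) = (0.7369, -0.3297),
  (x̄ - mu_0)^T · [...] = (5.75)·(0.7369) + (-3)·(-0.3297) = 5.2266.

Step 5 — scale by n: T² = 4 · 5.2266 = 20.9063.

T² ≈ 20.9063


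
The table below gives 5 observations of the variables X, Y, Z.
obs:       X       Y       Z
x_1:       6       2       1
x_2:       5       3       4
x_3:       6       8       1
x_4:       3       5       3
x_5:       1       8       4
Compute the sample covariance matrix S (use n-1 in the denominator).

Step 1 — column means:
  mean(X) = (6 + 5 + 6 + 3 + 1) / 5 = 21/5 = 4.2
  mean(Y) = (2 + 3 + 8 + 5 + 8) / 5 = 26/5 = 5.2
  mean(Z) = (1 + 4 + 1 + 3 + 4) / 5 = 13/5 = 2.6

Step 2 — sample covariance S[i,j] = (1/(n-1)) · Σ_k (x_{k,i} - mean_i) · (x_{k,j} - mean_j), with n-1 = 4.
  S[X,X] = ((1.8)·(1.8) + (0.8)·(0.8) + (1.8)·(1.8) + (-1.2)·(-1.2) + (-3.2)·(-3.2)) / 4 = 18.8/4 = 4.7
  S[X,Y] = ((1.8)·(-3.2) + (0.8)·(-2.2) + (1.8)·(2.8) + (-1.2)·(-0.2) + (-3.2)·(2.8)) / 4 = -11.2/4 = -2.8
  S[X,Z] = ((1.8)·(-1.6) + (0.8)·(1.4) + (1.8)·(-1.6) + (-1.2)·(0.4) + (-3.2)·(1.4)) / 4 = -9.6/4 = -2.4
  S[Y,Y] = ((-3.2)·(-3.2) + (-2.2)·(-2.2) + (2.8)·(2.8) + (-0.2)·(-0.2) + (2.8)·(2.8)) / 4 = 30.8/4 = 7.7
  S[Y,Z] = ((-3.2)·(-1.6) + (-2.2)·(1.4) + (2.8)·(-1.6) + (-0.2)·(0.4) + (2.8)·(1.4)) / 4 = 1.4/4 = 0.35
  S[Z,Z] = ((-1.6)·(-1.6) + (1.4)·(1.4) + (-1.6)·(-1.6) + (0.4)·(0.4) + (1.4)·(1.4)) / 4 = 9.2/4 = 2.3

S is symmetric (S[j,i] = S[i,j]). Assembling:

S = [[4.7, -2.8, -2.4],
 [-2.8, 7.7, 0.35],
 [-2.4, 0.35, 2.3]]


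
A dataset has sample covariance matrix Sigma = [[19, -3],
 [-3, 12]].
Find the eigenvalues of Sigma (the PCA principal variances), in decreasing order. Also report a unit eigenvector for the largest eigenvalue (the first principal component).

Step 1 — characteristic polynomial of 2×2 Sigma:
  det(Sigma - λI) = λ² - trace · λ + det = 0.
  trace = 19 + 12 = 31, det = 19·12 - (-3)² = 219.
Step 2 — discriminant:
  Δ = trace² - 4·det = 961 - 876 = 85.
Step 3 — eigenvalues:
  λ = (trace ± √Δ)/2 = (31 ± 9.2195)/2,
  λ_1 = 20.1098,  λ_2 = 10.8902.

Step 4 — unit eigenvector for λ_1: solve (Sigma - λ_1 I)v = 0. First row:
  (19 - 20.1098)·v_x + (-3)·v_y = 0, i.e. (-1.1098)·v_x + (-3)·v_y = 0,
  so v ∝ (b, λ_1 - a) = (-3, 1.1098); multiply by -1 so the first entry is positive: u = (3, -1.1098).
  ||u|| = √((3)² + (-1.1098)²) = √(10.2316) ≈ 3.1987,
  v_1 = u/||u|| ≈ (0.9379, -0.3469) (||v_1|| = 1).

λ_1 = 20.1098,  λ_2 = 10.8902;  v_1 ≈ (0.9379, -0.3469)


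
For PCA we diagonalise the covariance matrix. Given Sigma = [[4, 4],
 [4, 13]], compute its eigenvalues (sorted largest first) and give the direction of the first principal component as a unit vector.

Step 1 — characteristic polynomial of 2×2 Sigma:
  det(Sigma - λI) = λ² - trace · λ + det = 0.
  trace = 4 + 13 = 17, det = 4·13 - (4)² = 36.
Step 2 — discriminant:
  Δ = trace² - 4·det = 289 - 144 = 145.
Step 3 — eigenvalues:
  λ = (trace ± √Δ)/2 = (17 ± 12.0416)/2,
  λ_1 = 14.5208,  λ_2 = 2.4792.

Step 4 — unit eigenvector for λ_1: solve (Sigma - λ_1 I)v = 0. First row:
  (4 - 14.5208)·v_x + (4)·v_y = 0, i.e. (-10.5208)·v_x + (4)·v_y = 0,
  so v ∝ (b, λ_1 - a) = (4, 10.5208) = u.
  ||u|| = √((4)² + (10.5208)²) = √(126.6872) ≈ 11.2555,
  v_1 = u/||u|| ≈ (0.3554, 0.9347) (||v_1|| = 1).

λ_1 = 14.5208,  λ_2 = 2.4792;  v_1 ≈ (0.3554, 0.9347)


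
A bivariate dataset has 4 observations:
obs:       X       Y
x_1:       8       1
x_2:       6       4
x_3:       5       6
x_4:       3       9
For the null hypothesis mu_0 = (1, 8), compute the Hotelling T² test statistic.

Step 1 — sample mean vector:
  mean(X) = (8 + 6 + 5 + 3) / 4 = 22/4 = 5.5
  mean(Y) = (1 + 4 + 6 + 9) / 4 = 20/4 = 5
  x̄ = (5.5, 5),  deviation x̄ - mu_0 = (5.5, 5) - (1, 8) = (4.5, -3).

Step 2 — sample covariance matrix, S[i,j] = (1/(n-1)) · Σ_k (x_{k,i} - mean_i) · (x_{k,j} - mean_j), divisor n-1 = 3:
  S[X,X] = ((2.5)·(2.5) + (0.5)·(0.5) + (-0.5)·(-0.5) + (-2.5)·(-2.5)) / 3 = 13/3 = 4.3333
  S[X,Y] = ((2.5)·(-4) + (0.5)·(-1) + (-0.5)·(1) + (-2.5)·(4)) / 3 = -21/3 = -7
  S[Y,Y] = ((-4)·(-4) + (-1)·(-1) + (1)·(1) + (4)·(4)) / 3 = 34/3 = 11.3333
  S = [[4.3333, -7],
 [-7, 11.3333]].

Step 3 — invert S. det(S) = 4.3333·11.3333 - (-7)² = 0.1111.
  S^{-1} = (1/det) · [[d, -b], [-b, a]] = [[102, 63],
 [63, 39]].

Step 4 — quadratic form (x̄ - mu_0)^T · S^{-1} · (x̄ - mu_0):
  S^{-1} · (x̄ - mu_0) = (270, 166.5),
  (x̄ - mu_0)^T · [...] = (4.5)·(270) + (-3)·(166.5) = 715.5.

Step 5 — scale by n: T² = 4 · 715.5 = 2862.

T² ≈ 2862


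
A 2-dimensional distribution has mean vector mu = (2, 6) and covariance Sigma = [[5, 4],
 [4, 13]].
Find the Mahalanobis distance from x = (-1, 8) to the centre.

Step 1 — centre the observation: (x - mu) = (-3, 2).

Step 2 — invert Sigma. det(Sigma) = 5·13 - (4)² = 49.
  Sigma^{-1} = (1/det) · [[d, -b], [-b, a]] = [[0.2653, -0.0816],
 [-0.0816, 0.102]].

Step 3 — form the quadratic (x - mu)^T · Sigma^{-1} · (x - mu):
  Sigma^{-1} · (x - mu) = (-0.9592, 0.449).
  (x - mu)^T · [Sigma^{-1} · (x - mu)] = (-3)·(-0.9592) + (2)·(0.449) = 3.7755.

Step 4 — take square root: d = √(3.7755) ≈ 1.9431.

d(x, mu) = √(3.7755) ≈ 1.9431


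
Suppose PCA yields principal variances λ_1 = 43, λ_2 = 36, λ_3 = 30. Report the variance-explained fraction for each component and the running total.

Step 1 — total variance = trace(Sigma) = Σ λ_i = 43 + 36 + 30 = 109.

Step 2 — fraction explained by component i = λ_i / Σ λ:
  PC1: 43/109 = 0.3945
  PC2: 36/109 = 0.3303
  PC3: 30/109 = 0.2752

Step 3 — cumulative fraction after k components = (λ_1 + ... + λ_k) / Σ λ:
  k = 1: 43/109 = 0.3945
  k = 2: (43 + 36)/109 = 79/109 = 0.7248
  k = 3: (43 + 36 + 30)/109 = 109/109 = 1

Summary (fraction, with percent):

explained: PC1 0.3945 (39.45%), PC2 0.3303 (33.03%), PC3 0.2752 (27.52%);  cumulative: 0.3945, 0.7248, 1


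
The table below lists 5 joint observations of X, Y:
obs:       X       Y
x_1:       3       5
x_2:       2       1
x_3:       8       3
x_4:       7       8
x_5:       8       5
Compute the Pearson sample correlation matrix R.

Step 1 — column means:
  mean(X) = (3 + 2 + 8 + 7 + 8) / 5 = 28/5 = 5.6
  mean(Y) = (5 + 1 + 3 + 8 + 5) / 5 = 22/5 = 4.4

Step 2 — sample variances and covariances s[i,j] = (1/(n-1)) · Σ_k (x_{k,i} - mean_i) · (x_{k,j} - mean_j), with n-1 = 4:
  s[X,X] = ((-2.6)·(-2.6) + (-3.6)·(-3.6) + (2.4)·(2.4) + (1.4)·(1.4) + (2.4)·(2.4)) / 4 = 33.2/4 = 8.3
  s[X,Y] = ((-2.6)·(0.6) + (-3.6)·(-3.4) + (2.4)·(-1.4) + (1.4)·(3.6) + (2.4)·(0.6)) / 4 = 13.8/4 = 3.45
  s[Y,Y] = ((0.6)·(0.6) + (-3.4)·(-3.4) + (-1.4)·(-1.4) + (3.6)·(3.6) + (0.6)·(0.6)) / 4 = 27.2/4 = 6.8
  Sample standard deviations s_i = √(s[i,i]):
  s(X) = √(8.3) = 2.881
  s(Y) = √(6.8) = 2.6077

Step 3 — r_{ij} = s_{ij} / (s_i · s_j):
  r[X,X] = 1 (diagonal).
  r[X,Y] = 3.45 / (2.881 · 2.6077) = 3.45 / 7.5127 = 0.4592
  r[Y,Y] = 1 (diagonal).

R is symmetric with unit diagonal. Assembling:

R = [[1, 0.4592],
 [0.4592, 1]]


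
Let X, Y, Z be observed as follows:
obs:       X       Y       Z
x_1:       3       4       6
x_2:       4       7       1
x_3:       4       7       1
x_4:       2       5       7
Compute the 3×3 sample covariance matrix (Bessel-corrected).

Step 1 — column means:
  mean(X) = (3 + 4 + 4 + 2) / 4 = 13/4 = 3.25
  mean(Y) = (4 + 7 + 7 + 5) / 4 = 23/4 = 5.75
  mean(Z) = (6 + 1 + 1 + 7) / 4 = 15/4 = 3.75

Step 2 — sample covariance S[i,j] = (1/(n-1)) · Σ_k (x_{k,i} - mean_i) · (x_{k,j} - mean_j), with n-1 = 3.
  S[X,X] = ((-0.25)·(-0.25) + (0.75)·(0.75) + (0.75)·(0.75) + (-1.25)·(-1.25)) / 3 = 2.75/3 = 0.9167
  S[X,Y] = ((-0.25)·(-1.75) + (0.75)·(1.25) + (0.75)·(1.25) + (-1.25)·(-0.75)) / 3 = 3.25/3 = 1.0833
  S[X,Z] = ((-0.25)·(2.25) + (0.75)·(-2.75) + (0.75)·(-2.75) + (-1.25)·(3.25)) / 3 = -8.75/3 = -2.9167
  S[Y,Y] = ((-1.75)·(-1.75) + (1.25)·(1.25) + (1.25)·(1.25) + (-0.75)·(-0.75)) / 3 = 6.75/3 = 2.25
  S[Y,Z] = ((-1.75)·(2.25) + (1.25)·(-2.75) + (1.25)·(-2.75) + (-0.75)·(3.25)) / 3 = -13.25/3 = -4.4167
  S[Z,Z] = ((2.25)·(2.25) + (-2.75)·(-2.75) + (-2.75)·(-2.75) + (3.25)·(3.25)) / 3 = 30.75/3 = 10.25

S is symmetric (S[j,i] = S[i,j]). Assembling:

S = [[0.9167, 1.0833, -2.9167],
 [1.0833, 2.25, -4.4167],
 [-2.9167, -4.4167, 10.25]]


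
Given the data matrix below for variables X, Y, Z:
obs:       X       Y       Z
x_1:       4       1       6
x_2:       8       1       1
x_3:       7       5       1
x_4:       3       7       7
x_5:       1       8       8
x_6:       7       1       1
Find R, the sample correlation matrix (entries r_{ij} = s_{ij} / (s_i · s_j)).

Step 1 — column means:
  mean(X) = (4 + 8 + 7 + 3 + 1 + 7) / 6 = 30/6 = 5
  mean(Y) = (1 + 1 + 5 + 7 + 8 + 1) / 6 = 23/6 = 3.8333
  mean(Z) = (6 + 1 + 1 + 7 + 8 + 1) / 6 = 24/6 = 4

Step 2 — sample variances and covariances s[i,j] = (1/(n-1)) · Σ_k (x_{k,i} - mean_i) · (x_{k,j} - mean_j), with n-1 = 5:
  s[X,X] = ((-1)·(-1) + (3)·(3) + (2)·(2) + (-2)·(-2) + (-4)·(-4) + (2)·(2)) / 5 = 38/5 = 7.6
  s[X,Y] = ((-1)·(-2.8333) + (3)·(-2.8333) + (2)·(1.1667) + (-2)·(3.1667) + (-4)·(4.1667) + (2)·(-2.8333)) / 5 = -32/5 = -6.4
  s[X,Z] = ((-1)·(2) + (3)·(-3) + (2)·(-3) + (-2)·(3) + (-4)·(4) + (2)·(-3)) / 5 = -45/5 = -9
  s[Y,Y] = ((-2.8333)·(-2.8333) + (-2.8333)·(-2.8333) + (1.1667)·(1.1667) + (3.1667)·(3.1667) + (4.1667)·(4.1667) + (-2.8333)·(-2.8333)) / 5 = 52.8333/5 = 10.5667
  s[Y,Z] = ((-2.8333)·(2) + (-2.8333)·(-3) + (1.1667)·(-3) + (3.1667)·(3) + (4.1667)·(4) + (-2.8333)·(-3)) / 5 = 34/5 = 6.8
  s[Z,Z] = ((2)·(2) + (-3)·(-3) + (-3)·(-3) + (3)·(3) + (4)·(4) + (-3)·(-3)) / 5 = 56/5 = 11.2
  Sample standard deviations s_i = √(s[i,i]):
  s(X) = √(7.6) = 2.7568
  s(Y) = √(10.5667) = 3.2506
  s(Z) = √(11.2) = 3.3466

Step 3 — r_{ij} = s_{ij} / (s_i · s_j):
  r[X,X] = 1 (diagonal).
  r[X,Y] = -6.4 / (2.7568 · 3.2506) = -6.4 / 8.9614 = -0.7142
  r[X,Z] = -9 / (2.7568 · 3.3466) = -9 / 9.2261 = -0.9755
  r[Y,Y] = 1 (diagonal).
  r[Y,Z] = 6.8 / (3.2506 · 3.3466) = 6.8 / 10.8787 = 0.6251
  r[Z,Z] = 1 (diagonal).

R is symmetric with unit diagonal. Assembling:

R = [[1, -0.7142, -0.9755],
 [-0.7142, 1, 0.6251],
 [-0.9755, 0.6251, 1]]


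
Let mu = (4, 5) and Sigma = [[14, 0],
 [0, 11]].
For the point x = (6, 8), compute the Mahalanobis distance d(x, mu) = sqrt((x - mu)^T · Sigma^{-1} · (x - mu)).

Step 1 — centre the observation: (x - mu) = (2, 3).

Step 2 — invert Sigma. det(Sigma) = 14·11 - (0)² = 154.
  Sigma^{-1} = (1/det) · [[d, -b], [-b, a]] = [[0.0714, 0],
 [0, 0.0909]].

Step 3 — form the quadratic (x - mu)^T · Sigma^{-1} · (x - mu):
  Sigma^{-1} · (x - mu) = (0.1429, 0.2727).
  (x - mu)^T · [Sigma^{-1} · (x - mu)] = (2)·(0.1429) + (3)·(0.2727) = 1.1039.

Step 4 — take square root: d = √(1.1039) ≈ 1.0507.

d(x, mu) = √(1.1039) ≈ 1.0507


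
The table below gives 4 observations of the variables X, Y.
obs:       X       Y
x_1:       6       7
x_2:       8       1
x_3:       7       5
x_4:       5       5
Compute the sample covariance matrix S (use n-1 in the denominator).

Step 1 — column means:
  mean(X) = (6 + 8 + 7 + 5) / 4 = 26/4 = 6.5
  mean(Y) = (7 + 1 + 5 + 5) / 4 = 18/4 = 4.5

Step 2 — sample covariance S[i,j] = (1/(n-1)) · Σ_k (x_{k,i} - mean_i) · (x_{k,j} - mean_j), with n-1 = 3.
  S[X,X] = ((-0.5)·(-0.5) + (1.5)·(1.5) + (0.5)·(0.5) + (-1.5)·(-1.5)) / 3 = 5/3 = 1.6667
  S[X,Y] = ((-0.5)·(2.5) + (1.5)·(-3.5) + (0.5)·(0.5) + (-1.5)·(0.5)) / 3 = -7/3 = -2.3333
  S[Y,Y] = ((2.5)·(2.5) + (-3.5)·(-3.5) + (0.5)·(0.5) + (0.5)·(0.5)) / 3 = 19/3 = 6.3333

S is symmetric (S[j,i] = S[i,j]). Assembling:

S = [[1.6667, -2.3333],
 [-2.3333, 6.3333]]
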